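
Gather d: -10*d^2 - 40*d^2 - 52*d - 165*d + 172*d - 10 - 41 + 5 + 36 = -50*d^2 - 45*d - 10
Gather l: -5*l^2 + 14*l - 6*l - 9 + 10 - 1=-5*l^2 + 8*l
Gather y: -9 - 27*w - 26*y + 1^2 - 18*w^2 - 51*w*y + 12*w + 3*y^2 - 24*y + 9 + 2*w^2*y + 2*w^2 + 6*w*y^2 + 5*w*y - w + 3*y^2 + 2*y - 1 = -16*w^2 - 16*w + y^2*(6*w + 6) + y*(2*w^2 - 46*w - 48)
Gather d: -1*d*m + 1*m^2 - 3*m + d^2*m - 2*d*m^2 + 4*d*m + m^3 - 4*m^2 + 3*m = d^2*m + d*(-2*m^2 + 3*m) + m^3 - 3*m^2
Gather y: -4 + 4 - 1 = -1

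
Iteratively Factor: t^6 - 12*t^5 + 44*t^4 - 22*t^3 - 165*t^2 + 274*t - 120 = (t + 2)*(t^5 - 14*t^4 + 72*t^3 - 166*t^2 + 167*t - 60) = (t - 1)*(t + 2)*(t^4 - 13*t^3 + 59*t^2 - 107*t + 60) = (t - 1)^2*(t + 2)*(t^3 - 12*t^2 + 47*t - 60) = (t - 3)*(t - 1)^2*(t + 2)*(t^2 - 9*t + 20) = (t - 4)*(t - 3)*(t - 1)^2*(t + 2)*(t - 5)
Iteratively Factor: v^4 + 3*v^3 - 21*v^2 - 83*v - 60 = (v + 3)*(v^3 - 21*v - 20) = (v + 1)*(v + 3)*(v^2 - v - 20) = (v - 5)*(v + 1)*(v + 3)*(v + 4)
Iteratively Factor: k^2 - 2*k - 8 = (k + 2)*(k - 4)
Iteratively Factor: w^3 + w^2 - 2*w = (w)*(w^2 + w - 2) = w*(w - 1)*(w + 2)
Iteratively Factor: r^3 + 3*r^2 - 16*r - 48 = (r + 3)*(r^2 - 16) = (r + 3)*(r + 4)*(r - 4)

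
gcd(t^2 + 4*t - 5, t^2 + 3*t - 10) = t + 5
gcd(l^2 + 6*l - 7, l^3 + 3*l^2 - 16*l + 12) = l - 1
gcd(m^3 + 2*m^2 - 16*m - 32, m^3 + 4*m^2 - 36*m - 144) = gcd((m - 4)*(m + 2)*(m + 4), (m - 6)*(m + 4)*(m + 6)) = m + 4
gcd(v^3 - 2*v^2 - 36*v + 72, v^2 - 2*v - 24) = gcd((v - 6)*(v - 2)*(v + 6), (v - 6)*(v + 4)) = v - 6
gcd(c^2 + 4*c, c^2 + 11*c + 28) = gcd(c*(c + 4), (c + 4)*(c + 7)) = c + 4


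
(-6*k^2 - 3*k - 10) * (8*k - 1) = -48*k^3 - 18*k^2 - 77*k + 10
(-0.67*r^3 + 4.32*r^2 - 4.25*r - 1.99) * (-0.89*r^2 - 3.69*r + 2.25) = 0.5963*r^5 - 1.3725*r^4 - 13.6658*r^3 + 27.1736*r^2 - 2.2194*r - 4.4775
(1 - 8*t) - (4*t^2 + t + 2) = -4*t^2 - 9*t - 1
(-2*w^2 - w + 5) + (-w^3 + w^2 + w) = -w^3 - w^2 + 5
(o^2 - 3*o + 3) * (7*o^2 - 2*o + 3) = 7*o^4 - 23*o^3 + 30*o^2 - 15*o + 9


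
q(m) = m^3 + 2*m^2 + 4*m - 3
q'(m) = 3*m^2 + 4*m + 4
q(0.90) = 2.95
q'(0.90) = 10.03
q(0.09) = -2.62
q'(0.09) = 4.38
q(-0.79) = -5.40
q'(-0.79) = 2.71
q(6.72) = 417.66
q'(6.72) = 166.36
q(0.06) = -2.75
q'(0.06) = 4.25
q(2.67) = 40.97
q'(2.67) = 36.07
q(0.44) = -0.77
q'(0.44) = 6.34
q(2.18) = 25.59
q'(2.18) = 26.98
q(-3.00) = -24.00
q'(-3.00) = 19.00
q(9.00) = 924.00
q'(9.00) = 283.00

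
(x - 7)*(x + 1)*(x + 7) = x^3 + x^2 - 49*x - 49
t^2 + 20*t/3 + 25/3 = (t + 5/3)*(t + 5)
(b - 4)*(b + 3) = b^2 - b - 12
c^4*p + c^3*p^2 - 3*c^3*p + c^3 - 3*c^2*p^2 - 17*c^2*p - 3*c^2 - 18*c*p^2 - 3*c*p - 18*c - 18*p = (c - 6)*(c + 3)*(c + p)*(c*p + 1)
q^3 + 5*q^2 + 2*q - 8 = (q - 1)*(q + 2)*(q + 4)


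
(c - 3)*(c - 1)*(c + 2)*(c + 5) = c^4 + 3*c^3 - 15*c^2 - 19*c + 30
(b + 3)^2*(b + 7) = b^3 + 13*b^2 + 51*b + 63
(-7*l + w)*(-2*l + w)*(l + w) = 14*l^3 + 5*l^2*w - 8*l*w^2 + w^3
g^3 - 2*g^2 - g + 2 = (g - 2)*(g - 1)*(g + 1)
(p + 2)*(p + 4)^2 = p^3 + 10*p^2 + 32*p + 32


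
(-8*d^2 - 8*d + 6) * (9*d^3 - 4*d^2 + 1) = -72*d^5 - 40*d^4 + 86*d^3 - 32*d^2 - 8*d + 6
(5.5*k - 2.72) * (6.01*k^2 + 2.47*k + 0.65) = 33.055*k^3 - 2.7622*k^2 - 3.1434*k - 1.768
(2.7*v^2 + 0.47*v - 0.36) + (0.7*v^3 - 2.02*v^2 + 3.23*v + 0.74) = 0.7*v^3 + 0.68*v^2 + 3.7*v + 0.38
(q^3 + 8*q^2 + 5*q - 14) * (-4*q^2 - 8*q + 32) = -4*q^5 - 40*q^4 - 52*q^3 + 272*q^2 + 272*q - 448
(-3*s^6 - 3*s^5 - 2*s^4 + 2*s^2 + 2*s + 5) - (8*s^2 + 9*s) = -3*s^6 - 3*s^5 - 2*s^4 - 6*s^2 - 7*s + 5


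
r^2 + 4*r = r*(r + 4)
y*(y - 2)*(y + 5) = y^3 + 3*y^2 - 10*y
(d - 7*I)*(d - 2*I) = d^2 - 9*I*d - 14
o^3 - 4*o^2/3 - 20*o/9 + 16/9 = (o - 2)*(o - 2/3)*(o + 4/3)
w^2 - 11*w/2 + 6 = (w - 4)*(w - 3/2)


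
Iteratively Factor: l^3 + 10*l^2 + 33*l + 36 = (l + 3)*(l^2 + 7*l + 12) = (l + 3)*(l + 4)*(l + 3)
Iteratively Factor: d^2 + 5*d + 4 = (d + 4)*(d + 1)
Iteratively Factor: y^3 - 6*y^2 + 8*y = (y - 4)*(y^2 - 2*y) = (y - 4)*(y - 2)*(y)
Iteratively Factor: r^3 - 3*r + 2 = (r - 1)*(r^2 + r - 2) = (r - 1)*(r + 2)*(r - 1)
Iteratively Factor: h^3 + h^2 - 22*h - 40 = (h + 4)*(h^2 - 3*h - 10) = (h + 2)*(h + 4)*(h - 5)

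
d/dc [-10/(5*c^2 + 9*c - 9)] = 10*(10*c + 9)/(5*c^2 + 9*c - 9)^2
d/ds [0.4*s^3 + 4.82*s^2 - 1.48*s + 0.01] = 1.2*s^2 + 9.64*s - 1.48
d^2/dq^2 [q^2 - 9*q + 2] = 2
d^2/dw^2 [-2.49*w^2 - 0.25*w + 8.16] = -4.98000000000000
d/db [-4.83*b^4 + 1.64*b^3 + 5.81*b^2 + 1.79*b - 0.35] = -19.32*b^3 + 4.92*b^2 + 11.62*b + 1.79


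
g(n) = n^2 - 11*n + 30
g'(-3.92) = -18.84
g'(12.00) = 13.00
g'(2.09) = -6.82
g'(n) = 2*n - 11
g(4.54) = 0.67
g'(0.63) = -9.74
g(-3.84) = 86.99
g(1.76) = 13.74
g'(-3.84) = -18.68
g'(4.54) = -1.92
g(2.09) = 11.38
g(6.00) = 0.00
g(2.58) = 8.28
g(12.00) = 42.00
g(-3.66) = 83.66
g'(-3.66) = -18.32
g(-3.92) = 88.49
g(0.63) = 23.47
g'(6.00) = 1.00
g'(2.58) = -5.84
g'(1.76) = -7.48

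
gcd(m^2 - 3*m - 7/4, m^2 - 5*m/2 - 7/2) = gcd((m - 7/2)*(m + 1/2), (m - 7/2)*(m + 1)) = m - 7/2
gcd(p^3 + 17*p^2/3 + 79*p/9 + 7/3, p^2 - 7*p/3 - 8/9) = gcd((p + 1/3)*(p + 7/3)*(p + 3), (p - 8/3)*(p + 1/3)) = p + 1/3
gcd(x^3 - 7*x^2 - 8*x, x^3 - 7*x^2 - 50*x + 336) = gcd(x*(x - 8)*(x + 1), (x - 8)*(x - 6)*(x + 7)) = x - 8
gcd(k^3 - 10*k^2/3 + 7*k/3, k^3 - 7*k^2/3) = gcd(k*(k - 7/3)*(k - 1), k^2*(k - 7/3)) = k^2 - 7*k/3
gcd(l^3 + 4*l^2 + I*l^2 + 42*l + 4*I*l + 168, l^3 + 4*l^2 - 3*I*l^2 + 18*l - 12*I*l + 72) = l^2 + l*(4 - 6*I) - 24*I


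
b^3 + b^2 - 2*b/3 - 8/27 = (b - 2/3)*(b + 1/3)*(b + 4/3)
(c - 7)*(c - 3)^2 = c^3 - 13*c^2 + 51*c - 63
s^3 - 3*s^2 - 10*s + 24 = (s - 4)*(s - 2)*(s + 3)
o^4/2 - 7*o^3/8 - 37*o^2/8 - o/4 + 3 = (o/2 + 1)*(o - 4)*(o - 3/4)*(o + 1)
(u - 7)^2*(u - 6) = u^3 - 20*u^2 + 133*u - 294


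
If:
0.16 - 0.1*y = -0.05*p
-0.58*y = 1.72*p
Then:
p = -0.46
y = 1.37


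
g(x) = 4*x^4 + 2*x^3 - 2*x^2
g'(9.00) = 12114.00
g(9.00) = 27540.00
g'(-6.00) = -3216.00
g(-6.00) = 4680.00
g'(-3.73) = -731.92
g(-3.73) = 642.66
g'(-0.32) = 1.37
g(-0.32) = -0.23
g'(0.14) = -0.40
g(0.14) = -0.03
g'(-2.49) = -199.85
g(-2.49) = 110.49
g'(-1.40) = -26.54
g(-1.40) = 5.96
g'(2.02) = 148.28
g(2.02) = 74.92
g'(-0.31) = 1.34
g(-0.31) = -0.21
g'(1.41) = 51.14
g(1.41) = 17.44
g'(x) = 16*x^3 + 6*x^2 - 4*x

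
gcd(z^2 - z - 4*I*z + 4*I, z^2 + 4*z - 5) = z - 1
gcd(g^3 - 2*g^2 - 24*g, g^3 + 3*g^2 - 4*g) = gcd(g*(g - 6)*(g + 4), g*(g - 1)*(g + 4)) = g^2 + 4*g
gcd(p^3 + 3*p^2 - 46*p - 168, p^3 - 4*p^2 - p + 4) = 1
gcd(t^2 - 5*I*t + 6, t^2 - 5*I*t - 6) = 1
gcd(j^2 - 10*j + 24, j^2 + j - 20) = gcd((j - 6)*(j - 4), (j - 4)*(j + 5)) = j - 4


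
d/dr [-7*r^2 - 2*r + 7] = -14*r - 2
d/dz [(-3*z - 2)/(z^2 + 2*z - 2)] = (3*z^2 + 4*z + 10)/(z^4 + 4*z^3 - 8*z + 4)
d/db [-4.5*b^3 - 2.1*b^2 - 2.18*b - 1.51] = -13.5*b^2 - 4.2*b - 2.18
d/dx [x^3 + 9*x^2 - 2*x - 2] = 3*x^2 + 18*x - 2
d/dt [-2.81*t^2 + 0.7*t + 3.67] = 0.7 - 5.62*t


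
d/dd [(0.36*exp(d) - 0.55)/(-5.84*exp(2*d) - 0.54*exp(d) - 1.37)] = (2.1024*exp(2*d) - 6.424*exp(d) - 0.7902)*exp(d)/(34.1056*exp(4*d) + 6.3072*exp(3*d) + 16.2932*exp(2*d) + 1.4796*exp(d) + 1.8769)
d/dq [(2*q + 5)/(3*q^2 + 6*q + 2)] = 2*(3*q^2 + 6*q - 3*(q + 1)*(2*q + 5) + 2)/(3*q^2 + 6*q + 2)^2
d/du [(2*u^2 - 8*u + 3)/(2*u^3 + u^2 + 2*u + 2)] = 2*(-2*u^4 + 16*u^3 - 3*u^2 + u - 11)/(4*u^6 + 4*u^5 + 9*u^4 + 12*u^3 + 8*u^2 + 8*u + 4)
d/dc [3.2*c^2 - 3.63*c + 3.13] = 6.4*c - 3.63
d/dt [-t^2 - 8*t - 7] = -2*t - 8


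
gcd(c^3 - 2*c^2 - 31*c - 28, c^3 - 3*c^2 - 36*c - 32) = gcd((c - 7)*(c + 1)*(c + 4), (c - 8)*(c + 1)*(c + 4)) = c^2 + 5*c + 4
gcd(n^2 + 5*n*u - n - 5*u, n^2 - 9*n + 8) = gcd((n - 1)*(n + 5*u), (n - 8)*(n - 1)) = n - 1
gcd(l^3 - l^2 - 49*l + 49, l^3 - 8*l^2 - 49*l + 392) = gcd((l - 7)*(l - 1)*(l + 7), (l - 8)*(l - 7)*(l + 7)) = l^2 - 49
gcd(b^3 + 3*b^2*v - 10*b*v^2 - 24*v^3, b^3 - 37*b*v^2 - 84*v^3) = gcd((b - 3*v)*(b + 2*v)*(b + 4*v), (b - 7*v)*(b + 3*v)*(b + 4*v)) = b + 4*v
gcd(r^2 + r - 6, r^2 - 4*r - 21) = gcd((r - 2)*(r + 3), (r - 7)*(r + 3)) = r + 3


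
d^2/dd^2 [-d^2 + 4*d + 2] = -2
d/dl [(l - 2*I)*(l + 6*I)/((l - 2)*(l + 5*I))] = (l^2*(-2 + I) + l*(-24 - 20*I) + 64 - 60*I)/(l^4 + l^3*(-4 + 10*I) + l^2*(-21 - 40*I) + l*(100 + 40*I) - 100)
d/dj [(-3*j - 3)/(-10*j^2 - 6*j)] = 3*(-5*j^2 - 10*j - 3)/(2*j^2*(25*j^2 + 30*j + 9))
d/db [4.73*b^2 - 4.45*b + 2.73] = 9.46*b - 4.45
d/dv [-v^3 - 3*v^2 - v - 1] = -3*v^2 - 6*v - 1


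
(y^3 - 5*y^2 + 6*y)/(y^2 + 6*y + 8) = y*(y^2 - 5*y + 6)/(y^2 + 6*y + 8)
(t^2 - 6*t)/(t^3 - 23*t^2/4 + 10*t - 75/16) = 16*t*(t - 6)/(16*t^3 - 92*t^2 + 160*t - 75)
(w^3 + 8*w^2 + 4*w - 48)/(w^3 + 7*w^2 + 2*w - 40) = (w + 6)/(w + 5)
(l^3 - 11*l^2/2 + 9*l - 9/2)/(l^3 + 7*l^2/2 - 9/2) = (2*l^2 - 9*l + 9)/(2*l^2 + 9*l + 9)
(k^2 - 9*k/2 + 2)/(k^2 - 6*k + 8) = (k - 1/2)/(k - 2)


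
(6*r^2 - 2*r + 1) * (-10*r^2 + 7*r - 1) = -60*r^4 + 62*r^3 - 30*r^2 + 9*r - 1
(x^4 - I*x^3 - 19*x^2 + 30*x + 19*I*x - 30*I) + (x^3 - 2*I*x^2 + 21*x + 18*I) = x^4 + x^3 - I*x^3 - 19*x^2 - 2*I*x^2 + 51*x + 19*I*x - 12*I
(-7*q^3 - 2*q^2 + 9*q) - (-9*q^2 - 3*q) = -7*q^3 + 7*q^2 + 12*q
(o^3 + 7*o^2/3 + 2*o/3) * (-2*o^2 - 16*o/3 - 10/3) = -2*o^5 - 10*o^4 - 154*o^3/9 - 34*o^2/3 - 20*o/9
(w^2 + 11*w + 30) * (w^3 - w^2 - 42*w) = w^5 + 10*w^4 - 23*w^3 - 492*w^2 - 1260*w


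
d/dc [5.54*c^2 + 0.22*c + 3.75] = 11.08*c + 0.22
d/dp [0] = 0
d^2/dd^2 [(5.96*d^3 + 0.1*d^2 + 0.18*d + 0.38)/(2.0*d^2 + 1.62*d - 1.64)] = (5.6843418860808e-14*d^4 + 71.172448*d^3 - 83.919168*d^2 + 107.109696*d + 5.981712)/(8.0*d^6 + 19.44*d^5 - 3.9336*d^4 - 27.630072*d^3 + 3.225552*d^2 + 13.071456*d - 4.410944)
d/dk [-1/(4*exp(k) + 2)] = exp(k)/(2*exp(k) + 1)^2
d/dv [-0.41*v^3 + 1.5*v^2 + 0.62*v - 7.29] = -1.23*v^2 + 3.0*v + 0.62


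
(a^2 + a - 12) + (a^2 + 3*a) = 2*a^2 + 4*a - 12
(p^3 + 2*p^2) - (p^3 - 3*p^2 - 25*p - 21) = 5*p^2 + 25*p + 21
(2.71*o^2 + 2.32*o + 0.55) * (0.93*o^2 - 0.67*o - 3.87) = 2.5203*o^4 + 0.3419*o^3 - 11.5306*o^2 - 9.3469*o - 2.1285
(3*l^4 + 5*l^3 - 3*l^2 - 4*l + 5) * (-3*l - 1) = -9*l^5 - 18*l^4 + 4*l^3 + 15*l^2 - 11*l - 5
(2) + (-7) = -5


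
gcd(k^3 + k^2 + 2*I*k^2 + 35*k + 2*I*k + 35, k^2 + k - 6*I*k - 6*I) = k + 1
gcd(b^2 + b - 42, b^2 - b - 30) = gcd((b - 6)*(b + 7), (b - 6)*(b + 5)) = b - 6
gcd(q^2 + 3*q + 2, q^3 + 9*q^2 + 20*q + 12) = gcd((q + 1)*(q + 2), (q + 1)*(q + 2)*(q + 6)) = q^2 + 3*q + 2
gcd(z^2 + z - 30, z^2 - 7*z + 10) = z - 5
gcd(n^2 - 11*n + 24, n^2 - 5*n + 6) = n - 3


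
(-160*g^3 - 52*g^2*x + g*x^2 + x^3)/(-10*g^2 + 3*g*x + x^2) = (-32*g^2 - 4*g*x + x^2)/(-2*g + x)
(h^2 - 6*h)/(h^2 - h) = (h - 6)/(h - 1)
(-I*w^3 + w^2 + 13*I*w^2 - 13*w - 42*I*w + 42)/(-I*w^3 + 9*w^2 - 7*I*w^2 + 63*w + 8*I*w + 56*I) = (w^2 - 13*w + 42)/(w^2 + w*(7 + 8*I) + 56*I)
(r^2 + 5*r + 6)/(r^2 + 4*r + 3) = (r + 2)/(r + 1)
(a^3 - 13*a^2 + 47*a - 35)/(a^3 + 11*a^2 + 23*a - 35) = (a^2 - 12*a + 35)/(a^2 + 12*a + 35)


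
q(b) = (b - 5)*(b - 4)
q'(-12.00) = -33.00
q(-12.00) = 272.00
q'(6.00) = 3.00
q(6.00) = 2.00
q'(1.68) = -5.64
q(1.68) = 7.70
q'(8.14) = 7.28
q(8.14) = 13.00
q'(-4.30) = -17.60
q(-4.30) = 77.19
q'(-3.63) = -16.26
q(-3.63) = 65.85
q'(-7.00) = -23.00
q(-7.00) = 132.00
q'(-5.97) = -20.94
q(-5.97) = 109.37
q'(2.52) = -3.96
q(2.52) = 3.67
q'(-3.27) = -15.54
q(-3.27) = 60.12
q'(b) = 2*b - 9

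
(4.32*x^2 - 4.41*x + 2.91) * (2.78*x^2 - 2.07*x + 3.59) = 12.0096*x^4 - 21.2022*x^3 + 32.7273*x^2 - 21.8556*x + 10.4469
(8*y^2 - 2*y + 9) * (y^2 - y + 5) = 8*y^4 - 10*y^3 + 51*y^2 - 19*y + 45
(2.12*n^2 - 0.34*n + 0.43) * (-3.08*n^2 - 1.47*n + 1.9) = -6.5296*n^4 - 2.0692*n^3 + 3.2034*n^2 - 1.2781*n + 0.817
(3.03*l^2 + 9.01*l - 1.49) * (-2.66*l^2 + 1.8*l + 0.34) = -8.0598*l^4 - 18.5126*l^3 + 21.2116*l^2 + 0.3814*l - 0.5066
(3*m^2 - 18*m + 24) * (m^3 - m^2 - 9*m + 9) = 3*m^5 - 21*m^4 + 15*m^3 + 165*m^2 - 378*m + 216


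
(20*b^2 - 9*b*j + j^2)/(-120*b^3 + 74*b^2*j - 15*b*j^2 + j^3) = -1/(6*b - j)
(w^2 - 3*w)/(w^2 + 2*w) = (w - 3)/(w + 2)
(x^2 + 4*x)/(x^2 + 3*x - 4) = x/(x - 1)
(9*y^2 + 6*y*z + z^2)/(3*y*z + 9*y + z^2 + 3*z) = (3*y + z)/(z + 3)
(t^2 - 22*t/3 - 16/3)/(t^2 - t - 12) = (-t^2 + 22*t/3 + 16/3)/(-t^2 + t + 12)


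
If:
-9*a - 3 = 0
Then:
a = -1/3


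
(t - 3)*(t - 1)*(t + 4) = t^3 - 13*t + 12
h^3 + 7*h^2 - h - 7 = (h - 1)*(h + 1)*(h + 7)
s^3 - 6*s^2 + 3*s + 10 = (s - 5)*(s - 2)*(s + 1)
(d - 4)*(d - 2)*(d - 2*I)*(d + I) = d^4 - 6*d^3 - I*d^3 + 10*d^2 + 6*I*d^2 - 12*d - 8*I*d + 16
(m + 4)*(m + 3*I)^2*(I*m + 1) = I*m^4 - 5*m^3 + 4*I*m^3 - 20*m^2 - 3*I*m^2 - 9*m - 12*I*m - 36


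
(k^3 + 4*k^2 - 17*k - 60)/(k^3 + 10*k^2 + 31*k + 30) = (k - 4)/(k + 2)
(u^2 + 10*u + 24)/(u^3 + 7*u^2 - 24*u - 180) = (u + 4)/(u^2 + u - 30)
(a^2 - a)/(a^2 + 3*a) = (a - 1)/(a + 3)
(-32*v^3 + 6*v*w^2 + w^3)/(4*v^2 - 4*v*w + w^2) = (-16*v^2 - 8*v*w - w^2)/(2*v - w)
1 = 1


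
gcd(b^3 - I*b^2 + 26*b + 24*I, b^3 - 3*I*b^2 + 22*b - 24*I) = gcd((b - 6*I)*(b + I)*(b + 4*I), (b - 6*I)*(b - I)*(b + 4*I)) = b^2 - 2*I*b + 24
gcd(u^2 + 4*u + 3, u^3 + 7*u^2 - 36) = u + 3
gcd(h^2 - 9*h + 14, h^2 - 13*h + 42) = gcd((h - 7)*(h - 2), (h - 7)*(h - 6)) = h - 7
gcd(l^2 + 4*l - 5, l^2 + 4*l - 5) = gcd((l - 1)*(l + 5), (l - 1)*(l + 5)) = l^2 + 4*l - 5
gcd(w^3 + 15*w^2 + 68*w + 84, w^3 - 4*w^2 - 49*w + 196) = w + 7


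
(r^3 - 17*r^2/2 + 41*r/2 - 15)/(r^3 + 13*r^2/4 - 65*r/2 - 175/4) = 2*(2*r^2 - 7*r + 6)/(4*r^2 + 33*r + 35)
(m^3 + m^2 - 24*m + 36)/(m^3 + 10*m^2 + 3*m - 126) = (m - 2)/(m + 7)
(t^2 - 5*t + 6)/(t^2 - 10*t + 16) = (t - 3)/(t - 8)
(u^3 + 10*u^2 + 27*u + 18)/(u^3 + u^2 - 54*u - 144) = (u + 1)/(u - 8)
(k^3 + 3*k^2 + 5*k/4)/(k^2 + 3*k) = (k^2 + 3*k + 5/4)/(k + 3)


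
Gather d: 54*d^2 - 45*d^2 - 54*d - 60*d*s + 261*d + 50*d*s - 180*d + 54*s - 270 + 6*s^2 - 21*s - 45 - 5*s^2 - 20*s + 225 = 9*d^2 + d*(27 - 10*s) + s^2 + 13*s - 90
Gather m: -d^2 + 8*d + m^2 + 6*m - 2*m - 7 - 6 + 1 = -d^2 + 8*d + m^2 + 4*m - 12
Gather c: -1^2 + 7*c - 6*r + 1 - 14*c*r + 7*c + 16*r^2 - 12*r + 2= c*(14 - 14*r) + 16*r^2 - 18*r + 2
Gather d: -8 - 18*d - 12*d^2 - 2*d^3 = -2*d^3 - 12*d^2 - 18*d - 8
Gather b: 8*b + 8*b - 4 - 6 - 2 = 16*b - 12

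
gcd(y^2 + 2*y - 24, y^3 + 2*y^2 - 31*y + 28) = y - 4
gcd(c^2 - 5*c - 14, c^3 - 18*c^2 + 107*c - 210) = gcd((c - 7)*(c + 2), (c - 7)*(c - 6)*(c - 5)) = c - 7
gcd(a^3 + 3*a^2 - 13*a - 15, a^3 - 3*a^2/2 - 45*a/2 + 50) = a + 5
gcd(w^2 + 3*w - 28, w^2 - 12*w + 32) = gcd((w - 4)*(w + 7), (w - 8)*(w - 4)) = w - 4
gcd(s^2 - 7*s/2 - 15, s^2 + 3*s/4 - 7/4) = 1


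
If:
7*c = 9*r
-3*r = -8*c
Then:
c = 0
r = 0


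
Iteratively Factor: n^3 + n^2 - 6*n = (n + 3)*(n^2 - 2*n) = (n - 2)*(n + 3)*(n)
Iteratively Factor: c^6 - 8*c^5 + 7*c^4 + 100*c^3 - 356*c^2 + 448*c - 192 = (c - 1)*(c^5 - 7*c^4 + 100*c^2 - 256*c + 192) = (c - 4)*(c - 1)*(c^4 - 3*c^3 - 12*c^2 + 52*c - 48) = (c - 4)*(c - 2)*(c - 1)*(c^3 - c^2 - 14*c + 24) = (c - 4)*(c - 2)^2*(c - 1)*(c^2 + c - 12) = (c - 4)*(c - 2)^2*(c - 1)*(c + 4)*(c - 3)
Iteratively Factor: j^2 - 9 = (j + 3)*(j - 3)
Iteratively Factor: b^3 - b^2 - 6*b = (b + 2)*(b^2 - 3*b) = b*(b + 2)*(b - 3)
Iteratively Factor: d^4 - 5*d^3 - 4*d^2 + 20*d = (d + 2)*(d^3 - 7*d^2 + 10*d) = (d - 5)*(d + 2)*(d^2 - 2*d) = d*(d - 5)*(d + 2)*(d - 2)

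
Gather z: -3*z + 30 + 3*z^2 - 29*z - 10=3*z^2 - 32*z + 20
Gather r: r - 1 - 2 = r - 3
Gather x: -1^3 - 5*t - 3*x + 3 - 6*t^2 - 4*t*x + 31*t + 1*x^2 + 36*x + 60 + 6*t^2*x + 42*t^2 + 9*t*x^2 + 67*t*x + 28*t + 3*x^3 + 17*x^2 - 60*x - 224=36*t^2 + 54*t + 3*x^3 + x^2*(9*t + 18) + x*(6*t^2 + 63*t - 27) - 162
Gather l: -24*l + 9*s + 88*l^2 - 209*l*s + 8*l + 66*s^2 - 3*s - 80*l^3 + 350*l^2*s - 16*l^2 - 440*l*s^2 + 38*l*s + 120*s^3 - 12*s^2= -80*l^3 + l^2*(350*s + 72) + l*(-440*s^2 - 171*s - 16) + 120*s^3 + 54*s^2 + 6*s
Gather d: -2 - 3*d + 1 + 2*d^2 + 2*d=2*d^2 - d - 1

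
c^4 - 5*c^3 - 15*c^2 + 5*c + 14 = (c - 7)*(c - 1)*(c + 1)*(c + 2)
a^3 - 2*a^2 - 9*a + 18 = (a - 3)*(a - 2)*(a + 3)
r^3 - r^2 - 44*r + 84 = (r - 6)*(r - 2)*(r + 7)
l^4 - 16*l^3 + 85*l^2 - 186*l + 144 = (l - 8)*(l - 3)^2*(l - 2)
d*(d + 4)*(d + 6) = d^3 + 10*d^2 + 24*d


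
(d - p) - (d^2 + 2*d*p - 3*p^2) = -d^2 - 2*d*p + d + 3*p^2 - p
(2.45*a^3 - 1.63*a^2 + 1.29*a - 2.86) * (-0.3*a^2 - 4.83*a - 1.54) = -0.735*a^5 - 11.3445*a^4 + 3.7129*a^3 - 2.8625*a^2 + 11.8272*a + 4.4044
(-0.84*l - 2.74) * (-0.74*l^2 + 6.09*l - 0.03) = 0.6216*l^3 - 3.088*l^2 - 16.6614*l + 0.0822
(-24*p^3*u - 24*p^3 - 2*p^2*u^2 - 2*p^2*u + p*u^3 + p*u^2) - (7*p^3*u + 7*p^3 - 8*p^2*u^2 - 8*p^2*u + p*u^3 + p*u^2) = -31*p^3*u - 31*p^3 + 6*p^2*u^2 + 6*p^2*u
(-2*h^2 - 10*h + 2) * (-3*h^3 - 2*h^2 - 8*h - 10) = 6*h^5 + 34*h^4 + 30*h^3 + 96*h^2 + 84*h - 20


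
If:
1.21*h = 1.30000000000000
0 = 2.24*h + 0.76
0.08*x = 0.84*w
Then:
No Solution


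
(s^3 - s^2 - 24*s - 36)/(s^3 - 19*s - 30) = (s - 6)/(s - 5)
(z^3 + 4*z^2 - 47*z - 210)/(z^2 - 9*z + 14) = (z^2 + 11*z + 30)/(z - 2)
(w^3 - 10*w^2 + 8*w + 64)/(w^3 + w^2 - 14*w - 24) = (w - 8)/(w + 3)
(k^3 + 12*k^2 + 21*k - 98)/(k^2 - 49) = (k^2 + 5*k - 14)/(k - 7)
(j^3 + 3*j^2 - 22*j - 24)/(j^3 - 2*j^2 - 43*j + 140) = (j^2 + 7*j + 6)/(j^2 + 2*j - 35)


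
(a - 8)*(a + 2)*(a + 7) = a^3 + a^2 - 58*a - 112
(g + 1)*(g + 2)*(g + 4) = g^3 + 7*g^2 + 14*g + 8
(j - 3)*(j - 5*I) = j^2 - 3*j - 5*I*j + 15*I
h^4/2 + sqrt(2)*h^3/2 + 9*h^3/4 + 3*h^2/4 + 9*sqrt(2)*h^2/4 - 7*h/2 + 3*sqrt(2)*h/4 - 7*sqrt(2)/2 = (h/2 + 1)*(h - 1)*(h + 7/2)*(h + sqrt(2))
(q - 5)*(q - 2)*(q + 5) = q^3 - 2*q^2 - 25*q + 50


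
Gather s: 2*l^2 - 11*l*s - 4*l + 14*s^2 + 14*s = 2*l^2 - 4*l + 14*s^2 + s*(14 - 11*l)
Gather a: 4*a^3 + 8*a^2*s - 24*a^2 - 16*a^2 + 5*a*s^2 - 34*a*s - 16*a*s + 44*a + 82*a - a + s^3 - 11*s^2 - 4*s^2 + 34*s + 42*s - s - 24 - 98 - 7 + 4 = 4*a^3 + a^2*(8*s - 40) + a*(5*s^2 - 50*s + 125) + s^3 - 15*s^2 + 75*s - 125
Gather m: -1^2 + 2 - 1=0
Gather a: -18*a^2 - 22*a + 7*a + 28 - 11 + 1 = -18*a^2 - 15*a + 18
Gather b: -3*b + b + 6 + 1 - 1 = 6 - 2*b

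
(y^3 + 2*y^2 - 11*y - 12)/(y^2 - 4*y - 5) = (y^2 + y - 12)/(y - 5)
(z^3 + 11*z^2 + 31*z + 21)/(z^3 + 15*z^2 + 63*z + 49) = (z + 3)/(z + 7)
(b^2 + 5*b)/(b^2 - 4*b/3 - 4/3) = 3*b*(b + 5)/(3*b^2 - 4*b - 4)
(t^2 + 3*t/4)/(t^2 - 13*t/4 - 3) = t/(t - 4)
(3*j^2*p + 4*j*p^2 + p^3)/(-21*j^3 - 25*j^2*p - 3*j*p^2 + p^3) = p/(-7*j + p)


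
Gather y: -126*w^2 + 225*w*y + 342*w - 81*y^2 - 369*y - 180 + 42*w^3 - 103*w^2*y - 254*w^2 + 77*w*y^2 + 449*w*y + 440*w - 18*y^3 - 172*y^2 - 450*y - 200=42*w^3 - 380*w^2 + 782*w - 18*y^3 + y^2*(77*w - 253) + y*(-103*w^2 + 674*w - 819) - 380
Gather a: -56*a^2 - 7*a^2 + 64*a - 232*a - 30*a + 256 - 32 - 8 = -63*a^2 - 198*a + 216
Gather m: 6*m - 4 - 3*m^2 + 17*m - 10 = -3*m^2 + 23*m - 14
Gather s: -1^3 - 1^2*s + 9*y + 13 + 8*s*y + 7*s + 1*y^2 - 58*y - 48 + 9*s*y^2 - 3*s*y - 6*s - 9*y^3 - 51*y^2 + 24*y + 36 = s*(9*y^2 + 5*y) - 9*y^3 - 50*y^2 - 25*y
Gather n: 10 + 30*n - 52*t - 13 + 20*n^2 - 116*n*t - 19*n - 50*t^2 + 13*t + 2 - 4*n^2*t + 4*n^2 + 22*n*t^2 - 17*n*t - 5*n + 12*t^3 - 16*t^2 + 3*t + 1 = n^2*(24 - 4*t) + n*(22*t^2 - 133*t + 6) + 12*t^3 - 66*t^2 - 36*t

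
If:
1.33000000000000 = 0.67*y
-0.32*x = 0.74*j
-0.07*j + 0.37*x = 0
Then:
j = 0.00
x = 0.00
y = 1.99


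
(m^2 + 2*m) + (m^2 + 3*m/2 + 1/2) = 2*m^2 + 7*m/2 + 1/2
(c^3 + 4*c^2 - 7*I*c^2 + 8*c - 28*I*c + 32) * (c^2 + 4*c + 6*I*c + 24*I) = c^5 + 8*c^4 - I*c^4 + 66*c^3 - 8*I*c^3 + 400*c^2 + 32*I*c^2 + 800*c + 384*I*c + 768*I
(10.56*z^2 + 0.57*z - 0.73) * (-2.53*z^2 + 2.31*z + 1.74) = -26.7168*z^4 + 22.9515*z^3 + 21.538*z^2 - 0.6945*z - 1.2702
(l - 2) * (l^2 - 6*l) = l^3 - 8*l^2 + 12*l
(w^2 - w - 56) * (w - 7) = w^3 - 8*w^2 - 49*w + 392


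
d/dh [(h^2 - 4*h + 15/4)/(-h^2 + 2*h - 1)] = (7 - 4*h)/(2*(h^3 - 3*h^2 + 3*h - 1))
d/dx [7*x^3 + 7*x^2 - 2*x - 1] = 21*x^2 + 14*x - 2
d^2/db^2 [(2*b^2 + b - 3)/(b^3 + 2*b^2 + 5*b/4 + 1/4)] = 16*(4*b^4 + 2*b^3 - 42*b^2 - 66*b - 27)/(16*b^7 + 80*b^6 + 168*b^5 + 192*b^4 + 129*b^3 + 51*b^2 + 11*b + 1)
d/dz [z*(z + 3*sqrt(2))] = 2*z + 3*sqrt(2)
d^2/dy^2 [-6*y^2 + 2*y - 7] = -12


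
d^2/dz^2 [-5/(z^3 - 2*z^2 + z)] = 10*(-6*z^2 + 4*z - 1)/(z^3*(z^4 - 4*z^3 + 6*z^2 - 4*z + 1))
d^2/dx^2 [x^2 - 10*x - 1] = 2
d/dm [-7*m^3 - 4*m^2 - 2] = m*(-21*m - 8)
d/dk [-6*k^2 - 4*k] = -12*k - 4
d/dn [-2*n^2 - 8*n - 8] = -4*n - 8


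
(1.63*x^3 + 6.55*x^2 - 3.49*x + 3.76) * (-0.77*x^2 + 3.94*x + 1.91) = -1.2551*x^5 + 1.3787*x^4 + 31.6076*x^3 - 4.1353*x^2 + 8.1485*x + 7.1816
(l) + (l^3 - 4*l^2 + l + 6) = l^3 - 4*l^2 + 2*l + 6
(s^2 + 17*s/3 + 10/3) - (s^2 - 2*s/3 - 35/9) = 19*s/3 + 65/9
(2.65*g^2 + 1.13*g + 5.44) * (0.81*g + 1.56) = 2.1465*g^3 + 5.0493*g^2 + 6.1692*g + 8.4864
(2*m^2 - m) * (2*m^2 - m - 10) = 4*m^4 - 4*m^3 - 19*m^2 + 10*m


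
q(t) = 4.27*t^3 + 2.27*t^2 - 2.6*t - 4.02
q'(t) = 12.81*t^2 + 4.54*t - 2.6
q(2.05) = 36.98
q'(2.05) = 60.54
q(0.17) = -4.38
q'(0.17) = -1.46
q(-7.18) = -1448.85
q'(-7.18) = 625.19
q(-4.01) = -232.43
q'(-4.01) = 185.18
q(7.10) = 1620.23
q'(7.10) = 675.39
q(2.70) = 89.55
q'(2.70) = 103.04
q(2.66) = 85.49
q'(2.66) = 100.11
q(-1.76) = -15.69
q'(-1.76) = 29.09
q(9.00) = 3269.28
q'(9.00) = 1075.87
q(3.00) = 123.90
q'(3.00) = 126.31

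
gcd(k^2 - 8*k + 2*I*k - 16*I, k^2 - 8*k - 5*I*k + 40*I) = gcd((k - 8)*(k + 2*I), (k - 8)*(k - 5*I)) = k - 8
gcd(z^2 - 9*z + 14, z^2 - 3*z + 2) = z - 2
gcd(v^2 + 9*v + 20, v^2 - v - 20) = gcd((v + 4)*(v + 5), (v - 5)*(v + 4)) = v + 4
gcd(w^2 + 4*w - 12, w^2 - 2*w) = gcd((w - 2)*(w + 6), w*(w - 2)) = w - 2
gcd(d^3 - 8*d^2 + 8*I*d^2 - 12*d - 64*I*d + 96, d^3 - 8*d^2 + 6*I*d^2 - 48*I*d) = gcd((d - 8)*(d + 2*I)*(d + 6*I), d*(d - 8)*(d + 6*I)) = d^2 + d*(-8 + 6*I) - 48*I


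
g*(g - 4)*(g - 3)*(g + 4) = g^4 - 3*g^3 - 16*g^2 + 48*g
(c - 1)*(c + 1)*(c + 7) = c^3 + 7*c^2 - c - 7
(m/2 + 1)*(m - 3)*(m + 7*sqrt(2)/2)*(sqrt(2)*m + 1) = sqrt(2)*m^4/2 - sqrt(2)*m^3/2 + 4*m^3 - 4*m^2 - 5*sqrt(2)*m^2/4 - 24*m - 7*sqrt(2)*m/4 - 21*sqrt(2)/2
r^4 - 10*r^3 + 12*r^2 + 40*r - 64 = (r - 8)*(r - 2)^2*(r + 2)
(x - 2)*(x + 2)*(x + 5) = x^3 + 5*x^2 - 4*x - 20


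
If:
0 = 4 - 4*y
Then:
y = 1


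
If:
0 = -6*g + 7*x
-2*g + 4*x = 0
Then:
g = 0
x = 0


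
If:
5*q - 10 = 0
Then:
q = 2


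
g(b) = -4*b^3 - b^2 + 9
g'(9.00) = -990.00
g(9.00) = -2988.00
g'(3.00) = -114.00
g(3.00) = -108.00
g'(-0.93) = -8.52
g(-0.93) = 11.35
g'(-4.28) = -211.26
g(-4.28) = 304.29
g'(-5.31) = -327.73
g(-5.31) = 579.69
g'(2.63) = -88.26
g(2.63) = -70.68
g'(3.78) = -179.02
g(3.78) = -221.33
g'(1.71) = -38.51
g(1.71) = -13.92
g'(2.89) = -106.01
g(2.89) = -95.90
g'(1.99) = -51.50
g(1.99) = -26.48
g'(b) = -12*b^2 - 2*b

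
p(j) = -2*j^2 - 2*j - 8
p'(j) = -4*j - 2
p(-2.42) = -14.87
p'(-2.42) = 7.68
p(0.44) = -9.27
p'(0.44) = -3.76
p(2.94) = -31.17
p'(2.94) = -13.76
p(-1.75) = -10.62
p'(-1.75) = 5.00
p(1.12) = -12.75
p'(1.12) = -6.48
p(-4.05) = -32.70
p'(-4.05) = 14.20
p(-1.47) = -9.38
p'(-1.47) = 3.88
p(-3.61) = -26.84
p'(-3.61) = 12.44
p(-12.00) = -272.00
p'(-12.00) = 46.00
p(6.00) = -92.00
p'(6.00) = -26.00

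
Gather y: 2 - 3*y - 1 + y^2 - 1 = y^2 - 3*y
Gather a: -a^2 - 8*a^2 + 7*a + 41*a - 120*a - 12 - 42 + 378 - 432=-9*a^2 - 72*a - 108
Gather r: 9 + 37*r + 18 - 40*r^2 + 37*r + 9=-40*r^2 + 74*r + 36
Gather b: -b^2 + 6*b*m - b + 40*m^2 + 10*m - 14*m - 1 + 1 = -b^2 + b*(6*m - 1) + 40*m^2 - 4*m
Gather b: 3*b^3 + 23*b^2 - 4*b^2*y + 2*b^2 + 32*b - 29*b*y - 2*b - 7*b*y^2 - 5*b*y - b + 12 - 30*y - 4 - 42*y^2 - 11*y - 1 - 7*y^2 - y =3*b^3 + b^2*(25 - 4*y) + b*(-7*y^2 - 34*y + 29) - 49*y^2 - 42*y + 7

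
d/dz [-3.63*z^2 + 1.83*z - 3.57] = 1.83 - 7.26*z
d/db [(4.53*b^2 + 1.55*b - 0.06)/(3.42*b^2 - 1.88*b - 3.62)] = (-13.8174*b^2 - 32.3868*b - 5.7238)/(11.6964*b^4 - 12.8592*b^3 - 21.2264*b^2 + 13.6112*b + 13.1044)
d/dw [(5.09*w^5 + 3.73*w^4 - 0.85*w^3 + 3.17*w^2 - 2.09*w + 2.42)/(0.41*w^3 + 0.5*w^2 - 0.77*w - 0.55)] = (4.1738*w^7 + 9.1643*w^6 - 11.9472*w^5 - 24.3385*w^4 - 5.1832*w^3 - 2.97*w^2 - 5.907*w + 3.0129)/(0.1681*w^6 + 0.41*w^5 - 0.3814*w^4 - 1.221*w^3 + 0.0428999999999999*w^2 + 0.847*w + 0.3025)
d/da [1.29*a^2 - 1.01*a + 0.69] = 2.58*a - 1.01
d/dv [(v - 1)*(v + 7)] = 2*v + 6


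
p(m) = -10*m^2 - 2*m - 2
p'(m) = -20*m - 2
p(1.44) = -25.62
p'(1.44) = -30.80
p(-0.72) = -5.74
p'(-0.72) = 12.40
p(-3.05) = -88.92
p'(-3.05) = 59.00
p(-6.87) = -460.23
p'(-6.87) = 135.40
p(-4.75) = -218.12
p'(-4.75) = 93.00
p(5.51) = -316.62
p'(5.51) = -112.20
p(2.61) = -75.34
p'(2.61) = -54.20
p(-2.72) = -70.54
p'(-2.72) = 52.40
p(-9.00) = -794.00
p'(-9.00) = 178.00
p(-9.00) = -794.00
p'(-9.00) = 178.00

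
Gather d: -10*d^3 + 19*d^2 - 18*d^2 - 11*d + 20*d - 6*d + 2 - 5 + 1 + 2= -10*d^3 + d^2 + 3*d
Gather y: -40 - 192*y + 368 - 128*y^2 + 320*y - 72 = -128*y^2 + 128*y + 256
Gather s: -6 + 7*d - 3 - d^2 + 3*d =-d^2 + 10*d - 9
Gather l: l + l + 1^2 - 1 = 2*l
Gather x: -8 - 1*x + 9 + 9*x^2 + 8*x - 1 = 9*x^2 + 7*x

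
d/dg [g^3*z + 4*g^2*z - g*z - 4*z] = z*(3*g^2 + 8*g - 1)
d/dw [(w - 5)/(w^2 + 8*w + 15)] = (w^2 + 8*w - 2*(w - 5)*(w + 4) + 15)/(w^2 + 8*w + 15)^2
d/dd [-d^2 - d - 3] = -2*d - 1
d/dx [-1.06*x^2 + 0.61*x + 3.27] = 0.61 - 2.12*x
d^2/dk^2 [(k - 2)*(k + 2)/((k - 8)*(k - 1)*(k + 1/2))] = 4*(4*k^6 - 138*k^4 + 1095*k^3 - 3228*k^2 + 1620*k - 676)/(8*k^9 - 204*k^8 + 1818*k^7 - 6245*k^6 + 4731*k^5 + 5109*k^4 - 4985*k^3 - 2088*k^2 + 1344*k + 512)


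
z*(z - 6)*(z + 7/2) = z^3 - 5*z^2/2 - 21*z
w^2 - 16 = (w - 4)*(w + 4)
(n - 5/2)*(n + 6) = n^2 + 7*n/2 - 15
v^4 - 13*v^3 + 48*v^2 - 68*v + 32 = (v - 8)*(v - 2)^2*(v - 1)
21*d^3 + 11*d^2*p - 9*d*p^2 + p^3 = (-7*d + p)*(-3*d + p)*(d + p)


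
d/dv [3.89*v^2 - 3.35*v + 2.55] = 7.78*v - 3.35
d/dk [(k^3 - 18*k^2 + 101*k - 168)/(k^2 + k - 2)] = (k^4 + 2*k^3 - 125*k^2 + 408*k - 34)/(k^4 + 2*k^3 - 3*k^2 - 4*k + 4)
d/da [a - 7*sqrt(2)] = 1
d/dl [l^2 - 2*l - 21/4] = 2*l - 2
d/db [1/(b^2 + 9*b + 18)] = (-2*b - 9)/(b^2 + 9*b + 18)^2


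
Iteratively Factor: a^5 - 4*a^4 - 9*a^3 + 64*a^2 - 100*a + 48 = (a - 2)*(a^4 - 2*a^3 - 13*a^2 + 38*a - 24) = (a - 3)*(a - 2)*(a^3 + a^2 - 10*a + 8) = (a - 3)*(a - 2)*(a - 1)*(a^2 + 2*a - 8) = (a - 3)*(a - 2)^2*(a - 1)*(a + 4)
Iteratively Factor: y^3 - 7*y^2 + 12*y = (y - 4)*(y^2 - 3*y) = (y - 4)*(y - 3)*(y)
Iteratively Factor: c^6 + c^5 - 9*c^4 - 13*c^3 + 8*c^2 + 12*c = (c)*(c^5 + c^4 - 9*c^3 - 13*c^2 + 8*c + 12) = c*(c + 2)*(c^4 - c^3 - 7*c^2 + c + 6) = c*(c - 3)*(c + 2)*(c^3 + 2*c^2 - c - 2) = c*(c - 3)*(c + 1)*(c + 2)*(c^2 + c - 2) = c*(c - 3)*(c - 1)*(c + 1)*(c + 2)*(c + 2)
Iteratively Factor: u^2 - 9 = (u + 3)*(u - 3)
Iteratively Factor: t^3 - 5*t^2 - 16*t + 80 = (t - 4)*(t^2 - t - 20) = (t - 5)*(t - 4)*(t + 4)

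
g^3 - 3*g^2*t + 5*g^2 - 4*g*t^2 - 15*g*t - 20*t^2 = (g + 5)*(g - 4*t)*(g + t)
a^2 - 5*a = a*(a - 5)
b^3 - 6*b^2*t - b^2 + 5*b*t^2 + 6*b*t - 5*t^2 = (b - 1)*(b - 5*t)*(b - t)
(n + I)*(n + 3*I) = n^2 + 4*I*n - 3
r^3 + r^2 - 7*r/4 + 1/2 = (r - 1/2)^2*(r + 2)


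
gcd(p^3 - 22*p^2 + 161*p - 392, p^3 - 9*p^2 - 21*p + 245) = p^2 - 14*p + 49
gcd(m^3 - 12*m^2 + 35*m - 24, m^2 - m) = m - 1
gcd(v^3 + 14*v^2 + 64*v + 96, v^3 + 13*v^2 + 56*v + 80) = v^2 + 8*v + 16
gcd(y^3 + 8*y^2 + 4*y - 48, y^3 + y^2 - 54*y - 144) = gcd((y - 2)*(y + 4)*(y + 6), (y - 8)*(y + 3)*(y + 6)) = y + 6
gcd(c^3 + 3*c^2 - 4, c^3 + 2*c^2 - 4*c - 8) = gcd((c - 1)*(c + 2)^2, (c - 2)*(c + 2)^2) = c^2 + 4*c + 4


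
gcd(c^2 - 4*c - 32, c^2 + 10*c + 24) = c + 4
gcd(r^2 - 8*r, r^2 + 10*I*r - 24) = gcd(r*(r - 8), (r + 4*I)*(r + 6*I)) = 1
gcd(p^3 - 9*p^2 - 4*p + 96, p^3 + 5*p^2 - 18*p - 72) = p^2 - p - 12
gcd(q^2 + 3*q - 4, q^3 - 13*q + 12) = q^2 + 3*q - 4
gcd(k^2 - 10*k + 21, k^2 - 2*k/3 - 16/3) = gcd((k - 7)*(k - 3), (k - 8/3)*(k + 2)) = 1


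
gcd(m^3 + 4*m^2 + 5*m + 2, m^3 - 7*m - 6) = m^2 + 3*m + 2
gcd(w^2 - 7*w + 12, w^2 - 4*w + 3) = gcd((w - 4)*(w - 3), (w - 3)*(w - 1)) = w - 3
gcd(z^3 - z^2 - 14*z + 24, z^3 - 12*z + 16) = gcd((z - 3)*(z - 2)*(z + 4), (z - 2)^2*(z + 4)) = z^2 + 2*z - 8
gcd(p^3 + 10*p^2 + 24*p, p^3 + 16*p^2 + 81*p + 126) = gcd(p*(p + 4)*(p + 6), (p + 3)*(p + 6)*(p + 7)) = p + 6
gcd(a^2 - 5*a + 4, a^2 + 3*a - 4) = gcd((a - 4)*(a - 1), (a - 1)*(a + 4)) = a - 1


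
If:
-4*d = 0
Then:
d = 0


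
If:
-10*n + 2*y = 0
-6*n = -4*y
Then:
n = 0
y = 0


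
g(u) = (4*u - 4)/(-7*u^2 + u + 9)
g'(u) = (4*u - 4)*(14*u - 1)/(-7*u^2 + u + 9)^2 + 4/(-7*u^2 + u + 9) = 4*(-7*u^2 + u + (u - 1)*(14*u - 1) + 9)/(-7*u^2 + u + 9)^2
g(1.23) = -2.55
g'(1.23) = 103.85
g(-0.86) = -2.51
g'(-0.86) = 12.40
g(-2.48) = 0.38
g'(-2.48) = 0.26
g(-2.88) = 0.30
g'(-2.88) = 0.16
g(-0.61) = -1.11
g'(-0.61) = 2.53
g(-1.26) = 2.68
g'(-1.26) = 13.62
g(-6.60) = 0.10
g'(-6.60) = 0.02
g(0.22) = -0.35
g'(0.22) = 0.37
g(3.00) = -0.16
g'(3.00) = 0.05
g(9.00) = -0.06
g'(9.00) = 0.01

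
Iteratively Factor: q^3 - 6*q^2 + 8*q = (q)*(q^2 - 6*q + 8) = q*(q - 4)*(q - 2)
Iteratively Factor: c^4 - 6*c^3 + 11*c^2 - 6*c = (c - 1)*(c^3 - 5*c^2 + 6*c) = c*(c - 1)*(c^2 - 5*c + 6) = c*(c - 2)*(c - 1)*(c - 3)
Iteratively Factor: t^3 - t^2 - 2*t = (t + 1)*(t^2 - 2*t) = (t - 2)*(t + 1)*(t)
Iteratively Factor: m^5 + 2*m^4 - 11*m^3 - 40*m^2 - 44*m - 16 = (m - 4)*(m^4 + 6*m^3 + 13*m^2 + 12*m + 4) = (m - 4)*(m + 1)*(m^3 + 5*m^2 + 8*m + 4) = (m - 4)*(m + 1)*(m + 2)*(m^2 + 3*m + 2) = (m - 4)*(m + 1)^2*(m + 2)*(m + 2)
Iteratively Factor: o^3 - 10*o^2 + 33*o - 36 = (o - 4)*(o^2 - 6*o + 9) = (o - 4)*(o - 3)*(o - 3)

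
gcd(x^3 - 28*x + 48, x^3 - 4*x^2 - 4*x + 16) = x^2 - 6*x + 8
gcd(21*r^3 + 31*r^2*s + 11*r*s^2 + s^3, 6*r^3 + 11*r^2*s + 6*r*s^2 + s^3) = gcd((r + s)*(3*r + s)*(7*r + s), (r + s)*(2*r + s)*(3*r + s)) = 3*r^2 + 4*r*s + s^2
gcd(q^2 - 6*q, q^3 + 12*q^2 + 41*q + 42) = 1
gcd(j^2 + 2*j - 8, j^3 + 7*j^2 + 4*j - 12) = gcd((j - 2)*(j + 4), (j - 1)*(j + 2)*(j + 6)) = 1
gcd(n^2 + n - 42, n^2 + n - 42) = n^2 + n - 42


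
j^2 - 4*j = j*(j - 4)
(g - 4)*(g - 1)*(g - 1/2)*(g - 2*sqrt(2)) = g^4 - 11*g^3/2 - 2*sqrt(2)*g^3 + 13*g^2/2 + 11*sqrt(2)*g^2 - 13*sqrt(2)*g - 2*g + 4*sqrt(2)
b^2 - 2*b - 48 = (b - 8)*(b + 6)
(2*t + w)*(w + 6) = 2*t*w + 12*t + w^2 + 6*w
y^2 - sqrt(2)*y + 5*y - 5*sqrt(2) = (y + 5)*(y - sqrt(2))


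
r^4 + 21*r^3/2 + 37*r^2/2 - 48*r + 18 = (r - 1)*(r - 1/2)*(r + 6)^2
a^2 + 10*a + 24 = (a + 4)*(a + 6)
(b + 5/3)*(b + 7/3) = b^2 + 4*b + 35/9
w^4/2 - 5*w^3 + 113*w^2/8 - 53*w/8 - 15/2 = (w/2 + 1/4)*(w - 5)*(w - 4)*(w - 3/2)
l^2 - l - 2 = (l - 2)*(l + 1)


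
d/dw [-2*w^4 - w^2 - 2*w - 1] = -8*w^3 - 2*w - 2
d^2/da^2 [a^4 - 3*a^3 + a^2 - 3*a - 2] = 12*a^2 - 18*a + 2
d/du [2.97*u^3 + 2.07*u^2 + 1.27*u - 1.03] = 8.91*u^2 + 4.14*u + 1.27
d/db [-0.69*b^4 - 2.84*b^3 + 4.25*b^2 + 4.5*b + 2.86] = -2.76*b^3 - 8.52*b^2 + 8.5*b + 4.5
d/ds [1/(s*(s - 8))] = 2*(4 - s)/(s^2*(s^2 - 16*s + 64))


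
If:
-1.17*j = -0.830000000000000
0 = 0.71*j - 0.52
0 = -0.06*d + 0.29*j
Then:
No Solution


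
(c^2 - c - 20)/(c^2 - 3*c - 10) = (c + 4)/(c + 2)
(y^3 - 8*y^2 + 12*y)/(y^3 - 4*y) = (y - 6)/(y + 2)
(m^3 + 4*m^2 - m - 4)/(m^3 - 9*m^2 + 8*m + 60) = (m^3 + 4*m^2 - m - 4)/(m^3 - 9*m^2 + 8*m + 60)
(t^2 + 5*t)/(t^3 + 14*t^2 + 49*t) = (t + 5)/(t^2 + 14*t + 49)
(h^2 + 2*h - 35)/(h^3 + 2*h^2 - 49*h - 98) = (h - 5)/(h^2 - 5*h - 14)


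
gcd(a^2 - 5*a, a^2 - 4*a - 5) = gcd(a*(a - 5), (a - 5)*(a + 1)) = a - 5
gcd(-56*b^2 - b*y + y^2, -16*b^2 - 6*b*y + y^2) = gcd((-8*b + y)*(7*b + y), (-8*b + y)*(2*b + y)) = -8*b + y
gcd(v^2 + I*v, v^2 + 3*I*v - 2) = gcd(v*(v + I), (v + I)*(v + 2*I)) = v + I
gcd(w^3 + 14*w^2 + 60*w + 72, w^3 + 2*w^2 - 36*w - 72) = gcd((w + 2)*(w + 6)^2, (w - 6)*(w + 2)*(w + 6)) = w^2 + 8*w + 12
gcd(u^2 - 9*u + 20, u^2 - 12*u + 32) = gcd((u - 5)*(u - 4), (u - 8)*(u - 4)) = u - 4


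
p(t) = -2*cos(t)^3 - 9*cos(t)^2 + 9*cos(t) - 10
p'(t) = 6*sin(t)*cos(t)^2 + 18*sin(t)*cos(t) - 9*sin(t) = 3*(6*cos(t) + cos(2*t) - 2)*sin(t)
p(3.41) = -25.25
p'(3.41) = 5.51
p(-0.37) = -11.05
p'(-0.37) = -4.70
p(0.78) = -8.87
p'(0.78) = 4.80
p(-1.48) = -9.26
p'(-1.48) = 7.29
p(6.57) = -11.41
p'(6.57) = 3.90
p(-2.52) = -22.19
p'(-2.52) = 11.45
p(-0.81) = -8.73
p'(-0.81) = -4.54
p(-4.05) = -18.47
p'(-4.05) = -14.04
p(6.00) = -11.43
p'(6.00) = -3.86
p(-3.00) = -25.79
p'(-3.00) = 2.95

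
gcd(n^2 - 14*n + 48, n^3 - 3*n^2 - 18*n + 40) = 1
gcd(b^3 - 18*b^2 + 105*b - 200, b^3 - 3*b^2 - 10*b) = b - 5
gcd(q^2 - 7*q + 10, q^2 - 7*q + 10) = q^2 - 7*q + 10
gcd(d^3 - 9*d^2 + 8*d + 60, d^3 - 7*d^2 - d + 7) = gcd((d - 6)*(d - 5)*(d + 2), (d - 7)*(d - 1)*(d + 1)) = 1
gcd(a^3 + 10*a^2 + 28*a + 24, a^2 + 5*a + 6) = a + 2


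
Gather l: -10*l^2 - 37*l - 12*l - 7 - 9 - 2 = -10*l^2 - 49*l - 18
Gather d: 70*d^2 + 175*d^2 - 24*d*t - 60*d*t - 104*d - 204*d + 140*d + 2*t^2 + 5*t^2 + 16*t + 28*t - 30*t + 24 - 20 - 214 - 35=245*d^2 + d*(-84*t - 168) + 7*t^2 + 14*t - 245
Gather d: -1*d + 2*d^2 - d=2*d^2 - 2*d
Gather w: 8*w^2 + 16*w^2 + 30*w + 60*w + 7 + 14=24*w^2 + 90*w + 21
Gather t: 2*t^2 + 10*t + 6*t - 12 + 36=2*t^2 + 16*t + 24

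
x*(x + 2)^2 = x^3 + 4*x^2 + 4*x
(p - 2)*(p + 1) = p^2 - p - 2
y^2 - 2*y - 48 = (y - 8)*(y + 6)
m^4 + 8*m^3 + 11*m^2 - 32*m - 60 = (m - 2)*(m + 2)*(m + 3)*(m + 5)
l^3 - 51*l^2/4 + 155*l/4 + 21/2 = (l - 7)*(l - 6)*(l + 1/4)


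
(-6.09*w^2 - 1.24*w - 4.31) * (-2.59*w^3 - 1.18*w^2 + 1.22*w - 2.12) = 15.7731*w^5 + 10.3978*w^4 + 5.1963*w^3 + 16.4838*w^2 - 2.6294*w + 9.1372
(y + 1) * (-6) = -6*y - 6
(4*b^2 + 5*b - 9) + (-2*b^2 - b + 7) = 2*b^2 + 4*b - 2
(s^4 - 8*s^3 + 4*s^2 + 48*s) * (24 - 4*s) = -4*s^5 + 56*s^4 - 208*s^3 - 96*s^2 + 1152*s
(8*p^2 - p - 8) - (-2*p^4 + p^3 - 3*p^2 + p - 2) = 2*p^4 - p^3 + 11*p^2 - 2*p - 6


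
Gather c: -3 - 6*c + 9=6 - 6*c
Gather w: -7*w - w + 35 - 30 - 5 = -8*w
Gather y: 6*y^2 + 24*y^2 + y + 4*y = 30*y^2 + 5*y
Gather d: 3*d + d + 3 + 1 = 4*d + 4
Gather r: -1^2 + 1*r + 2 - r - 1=0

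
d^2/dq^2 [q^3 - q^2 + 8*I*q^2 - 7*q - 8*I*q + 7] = 6*q - 2 + 16*I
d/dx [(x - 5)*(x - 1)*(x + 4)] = 3*x^2 - 4*x - 19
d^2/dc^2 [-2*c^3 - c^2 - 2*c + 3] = -12*c - 2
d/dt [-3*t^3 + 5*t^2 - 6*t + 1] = -9*t^2 + 10*t - 6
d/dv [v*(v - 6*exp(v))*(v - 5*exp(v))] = -11*v^2*exp(v) + 3*v^2 + 60*v*exp(2*v) - 22*v*exp(v) + 30*exp(2*v)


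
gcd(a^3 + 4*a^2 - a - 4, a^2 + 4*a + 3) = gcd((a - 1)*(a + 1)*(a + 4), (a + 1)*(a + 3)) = a + 1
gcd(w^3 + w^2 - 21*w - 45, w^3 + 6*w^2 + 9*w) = w^2 + 6*w + 9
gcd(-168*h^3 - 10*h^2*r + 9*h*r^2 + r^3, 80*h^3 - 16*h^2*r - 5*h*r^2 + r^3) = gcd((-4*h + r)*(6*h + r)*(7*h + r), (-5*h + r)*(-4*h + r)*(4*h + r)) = -4*h + r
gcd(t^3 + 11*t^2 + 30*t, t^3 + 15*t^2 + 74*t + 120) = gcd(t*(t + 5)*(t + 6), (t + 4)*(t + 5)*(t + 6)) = t^2 + 11*t + 30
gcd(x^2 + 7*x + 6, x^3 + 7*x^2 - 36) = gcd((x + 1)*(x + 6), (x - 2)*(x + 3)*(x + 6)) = x + 6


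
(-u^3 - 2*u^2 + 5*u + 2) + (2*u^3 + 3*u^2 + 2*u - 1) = u^3 + u^2 + 7*u + 1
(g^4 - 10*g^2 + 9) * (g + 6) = g^5 + 6*g^4 - 10*g^3 - 60*g^2 + 9*g + 54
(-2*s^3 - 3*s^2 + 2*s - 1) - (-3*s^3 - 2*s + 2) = s^3 - 3*s^2 + 4*s - 3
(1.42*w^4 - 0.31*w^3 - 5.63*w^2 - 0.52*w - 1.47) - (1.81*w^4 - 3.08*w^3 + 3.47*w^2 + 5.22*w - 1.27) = -0.39*w^4 + 2.77*w^3 - 9.1*w^2 - 5.74*w - 0.2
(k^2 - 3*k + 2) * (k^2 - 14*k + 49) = k^4 - 17*k^3 + 93*k^2 - 175*k + 98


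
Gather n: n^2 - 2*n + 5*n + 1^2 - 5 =n^2 + 3*n - 4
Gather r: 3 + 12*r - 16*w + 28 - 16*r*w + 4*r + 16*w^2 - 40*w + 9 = r*(16 - 16*w) + 16*w^2 - 56*w + 40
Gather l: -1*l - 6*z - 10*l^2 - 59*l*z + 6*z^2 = -10*l^2 + l*(-59*z - 1) + 6*z^2 - 6*z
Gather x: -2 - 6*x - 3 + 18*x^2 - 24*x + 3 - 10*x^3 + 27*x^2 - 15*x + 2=-10*x^3 + 45*x^2 - 45*x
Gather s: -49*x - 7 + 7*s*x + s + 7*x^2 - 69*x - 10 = s*(7*x + 1) + 7*x^2 - 118*x - 17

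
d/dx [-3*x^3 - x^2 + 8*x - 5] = -9*x^2 - 2*x + 8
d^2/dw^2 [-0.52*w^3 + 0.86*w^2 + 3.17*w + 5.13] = 1.72 - 3.12*w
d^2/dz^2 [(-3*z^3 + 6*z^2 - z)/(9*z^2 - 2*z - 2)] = 2*(-39*z^3 + 288*z^2 - 90*z + 28)/(729*z^6 - 486*z^5 - 378*z^4 + 208*z^3 + 84*z^2 - 24*z - 8)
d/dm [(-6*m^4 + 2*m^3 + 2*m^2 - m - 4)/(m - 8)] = 2*(-9*m^4 + 98*m^3 - 23*m^2 - 16*m + 6)/(m^2 - 16*m + 64)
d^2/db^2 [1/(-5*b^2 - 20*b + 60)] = 2*(b^2 + 4*b - 4*(b + 2)^2 - 12)/(5*(b^2 + 4*b - 12)^3)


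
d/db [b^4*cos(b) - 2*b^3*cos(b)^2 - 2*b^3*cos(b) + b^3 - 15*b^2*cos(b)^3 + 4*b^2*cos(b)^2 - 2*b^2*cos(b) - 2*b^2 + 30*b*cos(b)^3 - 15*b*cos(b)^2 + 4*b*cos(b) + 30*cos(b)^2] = -b^4*sin(b) + 2*b^3*sin(b) + 2*b^3*sin(2*b) + 4*b^3*cos(b) + 53*b^2*sin(b)/4 - 4*b^2*sin(2*b) + 45*b^2*sin(3*b)/4 - 6*b^2*cos(b) - 3*b^2*cos(2*b) - 53*b*sin(b)/2 + 15*b*sin(2*b) - 45*b*sin(3*b)/2 - 53*b*cos(b)/2 + 4*b*cos(2*b) - 15*b*cos(3*b)/2 - 30*sin(2*b) + 53*cos(b)/2 - 15*cos(2*b)/2 + 15*cos(3*b)/2 - 15/2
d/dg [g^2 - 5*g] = 2*g - 5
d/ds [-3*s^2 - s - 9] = -6*s - 1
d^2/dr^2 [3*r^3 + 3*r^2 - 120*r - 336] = 18*r + 6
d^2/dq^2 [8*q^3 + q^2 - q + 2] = 48*q + 2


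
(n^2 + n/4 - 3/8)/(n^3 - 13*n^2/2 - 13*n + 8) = (n + 3/4)/(n^2 - 6*n - 16)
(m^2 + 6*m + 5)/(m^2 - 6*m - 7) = (m + 5)/(m - 7)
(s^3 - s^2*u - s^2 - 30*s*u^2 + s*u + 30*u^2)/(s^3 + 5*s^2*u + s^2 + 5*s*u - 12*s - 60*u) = (s^2 - 6*s*u - s + 6*u)/(s^2 + s - 12)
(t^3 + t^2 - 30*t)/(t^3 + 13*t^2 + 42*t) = (t - 5)/(t + 7)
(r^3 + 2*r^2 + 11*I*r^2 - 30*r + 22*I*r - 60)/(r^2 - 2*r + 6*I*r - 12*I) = (r^2 + r*(2 + 5*I) + 10*I)/(r - 2)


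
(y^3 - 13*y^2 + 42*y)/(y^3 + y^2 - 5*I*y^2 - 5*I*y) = (y^2 - 13*y + 42)/(y^2 + y - 5*I*y - 5*I)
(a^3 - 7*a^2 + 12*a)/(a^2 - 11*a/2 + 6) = 2*a*(a - 3)/(2*a - 3)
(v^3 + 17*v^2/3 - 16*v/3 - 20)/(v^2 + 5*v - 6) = (3*v^2 - v - 10)/(3*(v - 1))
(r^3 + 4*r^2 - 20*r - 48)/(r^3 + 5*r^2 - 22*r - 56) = (r + 6)/(r + 7)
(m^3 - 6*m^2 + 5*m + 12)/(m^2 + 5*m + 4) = (m^2 - 7*m + 12)/(m + 4)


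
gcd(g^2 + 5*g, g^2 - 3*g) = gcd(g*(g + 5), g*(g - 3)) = g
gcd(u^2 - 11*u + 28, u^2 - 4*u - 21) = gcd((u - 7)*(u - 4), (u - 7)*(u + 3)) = u - 7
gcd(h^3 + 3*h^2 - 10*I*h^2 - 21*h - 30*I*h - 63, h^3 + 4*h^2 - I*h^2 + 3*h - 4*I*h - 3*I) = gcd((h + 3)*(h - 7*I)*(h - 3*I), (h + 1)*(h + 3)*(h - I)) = h + 3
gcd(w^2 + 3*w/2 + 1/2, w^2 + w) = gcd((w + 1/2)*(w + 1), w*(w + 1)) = w + 1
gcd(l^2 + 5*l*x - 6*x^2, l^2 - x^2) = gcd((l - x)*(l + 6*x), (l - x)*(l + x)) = -l + x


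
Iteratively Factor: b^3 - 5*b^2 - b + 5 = (b - 5)*(b^2 - 1) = (b - 5)*(b + 1)*(b - 1)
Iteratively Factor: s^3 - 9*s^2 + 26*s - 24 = (s - 3)*(s^2 - 6*s + 8) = (s - 3)*(s - 2)*(s - 4)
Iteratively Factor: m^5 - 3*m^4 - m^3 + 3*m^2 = (m - 3)*(m^4 - m^2) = m*(m - 3)*(m^3 - m) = m*(m - 3)*(m - 1)*(m^2 + m) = m^2*(m - 3)*(m - 1)*(m + 1)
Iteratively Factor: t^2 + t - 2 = (t - 1)*(t + 2)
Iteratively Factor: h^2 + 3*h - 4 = (h - 1)*(h + 4)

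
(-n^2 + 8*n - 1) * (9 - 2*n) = 2*n^3 - 25*n^2 + 74*n - 9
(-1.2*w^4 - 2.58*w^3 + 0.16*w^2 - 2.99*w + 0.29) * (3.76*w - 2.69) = -4.512*w^5 - 6.4728*w^4 + 7.5418*w^3 - 11.6728*w^2 + 9.1335*w - 0.7801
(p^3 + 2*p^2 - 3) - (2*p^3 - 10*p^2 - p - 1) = -p^3 + 12*p^2 + p - 2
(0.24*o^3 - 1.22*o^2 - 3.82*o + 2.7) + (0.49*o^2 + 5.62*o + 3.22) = 0.24*o^3 - 0.73*o^2 + 1.8*o + 5.92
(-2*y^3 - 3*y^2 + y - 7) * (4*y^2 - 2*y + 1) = -8*y^5 - 8*y^4 + 8*y^3 - 33*y^2 + 15*y - 7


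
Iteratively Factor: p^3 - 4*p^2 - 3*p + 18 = (p - 3)*(p^2 - p - 6) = (p - 3)*(p + 2)*(p - 3)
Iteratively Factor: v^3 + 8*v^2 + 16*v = (v + 4)*(v^2 + 4*v) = v*(v + 4)*(v + 4)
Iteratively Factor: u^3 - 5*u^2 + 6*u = (u)*(u^2 - 5*u + 6) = u*(u - 2)*(u - 3)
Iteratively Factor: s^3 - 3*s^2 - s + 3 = (s - 1)*(s^2 - 2*s - 3) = (s - 1)*(s + 1)*(s - 3)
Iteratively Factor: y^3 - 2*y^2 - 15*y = (y - 5)*(y^2 + 3*y) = y*(y - 5)*(y + 3)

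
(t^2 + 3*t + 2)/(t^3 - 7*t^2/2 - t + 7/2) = 2*(t + 2)/(2*t^2 - 9*t + 7)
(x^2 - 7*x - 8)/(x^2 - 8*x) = (x + 1)/x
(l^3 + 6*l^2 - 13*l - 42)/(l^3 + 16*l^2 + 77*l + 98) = (l - 3)/(l + 7)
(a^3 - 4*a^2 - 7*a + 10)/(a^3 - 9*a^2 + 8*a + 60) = (a - 1)/(a - 6)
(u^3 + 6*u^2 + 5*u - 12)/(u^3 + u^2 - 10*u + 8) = (u + 3)/(u - 2)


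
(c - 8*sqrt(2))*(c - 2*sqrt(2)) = c^2 - 10*sqrt(2)*c + 32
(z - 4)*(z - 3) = z^2 - 7*z + 12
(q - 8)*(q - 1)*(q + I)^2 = q^4 - 9*q^3 + 2*I*q^3 + 7*q^2 - 18*I*q^2 + 9*q + 16*I*q - 8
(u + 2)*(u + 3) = u^2 + 5*u + 6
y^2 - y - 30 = (y - 6)*(y + 5)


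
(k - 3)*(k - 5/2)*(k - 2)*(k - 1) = k^4 - 17*k^3/2 + 26*k^2 - 67*k/2 + 15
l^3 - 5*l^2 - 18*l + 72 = (l - 6)*(l - 3)*(l + 4)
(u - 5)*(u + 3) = u^2 - 2*u - 15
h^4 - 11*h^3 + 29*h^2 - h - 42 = (h - 7)*(h - 3)*(h - 2)*(h + 1)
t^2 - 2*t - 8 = (t - 4)*(t + 2)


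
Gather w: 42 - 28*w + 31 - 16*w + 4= 77 - 44*w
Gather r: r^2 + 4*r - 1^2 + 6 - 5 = r^2 + 4*r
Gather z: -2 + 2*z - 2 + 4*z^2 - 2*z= 4*z^2 - 4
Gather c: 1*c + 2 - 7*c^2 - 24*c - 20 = -7*c^2 - 23*c - 18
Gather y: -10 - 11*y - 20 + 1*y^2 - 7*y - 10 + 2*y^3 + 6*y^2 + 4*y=2*y^3 + 7*y^2 - 14*y - 40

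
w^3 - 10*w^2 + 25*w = w*(w - 5)^2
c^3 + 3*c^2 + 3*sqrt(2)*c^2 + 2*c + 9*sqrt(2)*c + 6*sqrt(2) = (c + 1)*(c + 2)*(c + 3*sqrt(2))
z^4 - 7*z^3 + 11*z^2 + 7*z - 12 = (z - 4)*(z - 3)*(z - 1)*(z + 1)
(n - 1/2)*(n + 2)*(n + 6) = n^3 + 15*n^2/2 + 8*n - 6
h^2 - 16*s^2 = (h - 4*s)*(h + 4*s)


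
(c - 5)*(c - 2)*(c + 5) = c^3 - 2*c^2 - 25*c + 50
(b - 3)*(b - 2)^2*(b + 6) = b^4 - b^3 - 26*b^2 + 84*b - 72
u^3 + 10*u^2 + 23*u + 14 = (u + 1)*(u + 2)*(u + 7)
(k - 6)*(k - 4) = k^2 - 10*k + 24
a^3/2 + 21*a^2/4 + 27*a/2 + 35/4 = (a/2 + 1/2)*(a + 5/2)*(a + 7)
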